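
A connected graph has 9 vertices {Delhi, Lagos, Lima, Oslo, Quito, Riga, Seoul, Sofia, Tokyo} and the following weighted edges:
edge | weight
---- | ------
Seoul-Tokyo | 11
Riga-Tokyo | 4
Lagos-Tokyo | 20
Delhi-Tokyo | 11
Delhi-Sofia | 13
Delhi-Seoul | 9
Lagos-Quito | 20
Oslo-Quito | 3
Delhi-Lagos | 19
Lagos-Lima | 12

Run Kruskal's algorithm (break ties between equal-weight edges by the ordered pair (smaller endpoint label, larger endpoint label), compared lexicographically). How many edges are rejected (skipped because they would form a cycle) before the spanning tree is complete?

1

Kruskal's algorithm — process edges by increasing weight (ties by edge label):
Oslo-Quito (3): add — endpoints in different components.
Riga-Tokyo (4): add — endpoints in different components.
Delhi-Seoul (9): add — endpoints in different components.
Delhi-Tokyo (11): add — endpoints in different components.
Seoul-Tokyo (11): skip — Seoul and Tokyo already connected.
Lagos-Lima (12): add — endpoints in different components.
Delhi-Sofia (13): add — endpoints in different components.
Delhi-Lagos (19): add — endpoints in different components.
Lagos-Quito (20): add — endpoints in different components.
Edges rejected before the tree was complete: 1.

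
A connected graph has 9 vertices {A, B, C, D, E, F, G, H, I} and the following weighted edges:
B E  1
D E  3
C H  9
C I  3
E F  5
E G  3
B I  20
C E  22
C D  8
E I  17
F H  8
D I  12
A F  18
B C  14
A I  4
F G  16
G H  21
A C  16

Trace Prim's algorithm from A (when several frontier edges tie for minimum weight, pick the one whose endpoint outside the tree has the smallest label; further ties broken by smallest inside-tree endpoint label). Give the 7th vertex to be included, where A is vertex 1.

Prim, starting at A.
Step 1: cheapest edge leaving the tree is A I (4); add I.
Step 2: cheapest edge leaving the tree is C I (3); add C.
Step 3: cheapest edge leaving the tree is C D (8); add D.
Step 4: cheapest edge leaving the tree is D E (3); add E.
Step 5: cheapest edge leaving the tree is B E (1); add B.
Step 6: cheapest edge leaving the tree is E G (3); add G.
Step 7: cheapest edge leaving the tree is E F (5); add F.
Step 8: cheapest edge leaving the tree is F H (8); add H.
Vertex order: A, I, C, D, E, B, G, F, H. The 7th vertex is G.

G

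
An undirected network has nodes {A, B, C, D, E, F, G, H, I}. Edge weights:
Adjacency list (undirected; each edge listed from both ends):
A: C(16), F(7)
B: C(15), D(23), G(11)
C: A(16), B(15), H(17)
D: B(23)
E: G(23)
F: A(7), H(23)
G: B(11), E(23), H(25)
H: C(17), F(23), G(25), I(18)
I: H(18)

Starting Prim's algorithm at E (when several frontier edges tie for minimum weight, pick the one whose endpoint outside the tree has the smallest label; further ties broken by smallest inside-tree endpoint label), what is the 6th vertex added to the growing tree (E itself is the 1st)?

F

Grow the tree from E using Prim:
Step 1: cheapest edge leaving the tree is E—G (23); add G.
Step 2: cheapest edge leaving the tree is B—G (11); add B.
Step 3: cheapest edge leaving the tree is B—C (15); add C.
Step 4: cheapest edge leaving the tree is A—C (16); add A.
Step 5: cheapest edge leaving the tree is A—F (7); add F.
Step 6: cheapest edge leaving the tree is C—H (17); add H.
Step 7: cheapest edge leaving the tree is H—I (18); add I.
Step 8: cheapest edge leaving the tree is B—D (23); add D.
Vertex order: E, G, B, C, A, F, H, I, D. The 6th vertex is F.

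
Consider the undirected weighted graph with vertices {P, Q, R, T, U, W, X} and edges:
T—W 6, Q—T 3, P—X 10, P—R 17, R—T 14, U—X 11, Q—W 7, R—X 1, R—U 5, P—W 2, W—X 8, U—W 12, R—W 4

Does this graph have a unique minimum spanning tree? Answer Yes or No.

Kruskal: consider edges lightest-first.
R—X (1): add. Components now {U} {R,X} {P} {W} {T} {Q}
P—W (2): add. Components now {U} {R,X} {P,W} {T} {Q}
Q—T (3): add. Components now {U} {R,X} {P,W} {Q,T}
R—W (4): add. Components now {U} {P,R,W,X} {Q,T}
R—U (5): add. Components now {P,R,U,W,X} {Q,T}
T—W (6): add. Components now {P,Q,R,T,U,W,X}
Every non-tree edge has weight strictly greater than the heaviest edge on the tree path between its endpoints, so the MST is unique.

Yes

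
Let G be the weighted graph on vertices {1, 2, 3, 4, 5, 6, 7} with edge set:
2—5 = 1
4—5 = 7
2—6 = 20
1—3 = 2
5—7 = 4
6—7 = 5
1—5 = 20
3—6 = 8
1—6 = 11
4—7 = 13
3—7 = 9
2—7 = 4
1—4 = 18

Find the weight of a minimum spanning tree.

27

Grow the tree from 1 using Prim:
Step 1: frontier [1—3 2, 1—6 11, 1—4 18, 1—5 20] → take 1—3 (2); add 3.
Step 2: frontier [1—6 11, 1—4 18, 1—5 20, 3—6 8, 3—7 9] → take 3—6 (8); add 6.
Step 3: frontier [1—4 18, 1—5 20, 3—7 9, 6—7 5, 2—6 20] → take 6—7 (5); add 7.
Step 4: frontier [1—4 18, 1—5 20, 2—6 20, 2—7 4, 5—7 4, 4—7 13] → take 2—7 (4); add 2.
Step 5: frontier [1—4 18, 1—5 20, 2—5 1, 5—7 4, 4—7 13] → take 2—5 (1); add 5.
Step 6: frontier [1—4 18, 4—5 7, 4—7 13] → take 4—5 (7); add 4.
MST edges: 1—3, 3—6, 6—7, 2—7, 2—5, 4—5; total weight 2+8+5+4+1+7 = 27.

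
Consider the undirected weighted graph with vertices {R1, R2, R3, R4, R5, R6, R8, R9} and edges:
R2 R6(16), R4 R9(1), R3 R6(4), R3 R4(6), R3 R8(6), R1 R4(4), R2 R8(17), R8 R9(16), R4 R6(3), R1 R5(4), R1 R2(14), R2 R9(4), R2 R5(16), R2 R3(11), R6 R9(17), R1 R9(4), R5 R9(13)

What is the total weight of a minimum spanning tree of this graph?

Prim's algorithm from R9:
Step 1: cheapest edge leaving the tree is R4 R9 (1); add R4.
Step 2: cheapest edge leaving the tree is R4 R6 (3); add R6.
Step 3: cheapest edge leaving the tree is R1 R4 (4); add R1.
Step 4: cheapest edge leaving the tree is R2 R9 (4); add R2.
Step 5: cheapest edge leaving the tree is R3 R6 (4); add R3.
Step 6: cheapest edge leaving the tree is R1 R5 (4); add R5.
Step 7: cheapest edge leaving the tree is R3 R8 (6); add R8.
MST edges: R4 R9, R4 R6, R1 R4, R2 R9, R3 R6, R1 R5, R3 R8; total weight 1+3+4+4+4+4+6 = 26.

26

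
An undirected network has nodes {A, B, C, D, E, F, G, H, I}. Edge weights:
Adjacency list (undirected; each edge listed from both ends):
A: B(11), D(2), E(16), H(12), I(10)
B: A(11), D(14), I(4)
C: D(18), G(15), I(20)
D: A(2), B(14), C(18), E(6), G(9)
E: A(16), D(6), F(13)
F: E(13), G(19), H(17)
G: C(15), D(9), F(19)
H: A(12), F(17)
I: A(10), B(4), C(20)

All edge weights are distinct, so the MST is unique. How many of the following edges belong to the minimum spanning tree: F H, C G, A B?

1

Kruskal's algorithm — process edges by increasing weight (ties by edge label):
A D (2): add — endpoints in different components.
B I (4): add — endpoints in different components.
D E (6): add — endpoints in different components.
D G (9): add — endpoints in different components.
A I (10): add — endpoints in different components.
A B (11): skip — A and B already connected.
A H (12): add — endpoints in different components.
E F (13): add — endpoints in different components.
B D (14): skip — B and D already connected.
C G (15): add — endpoints in different components.
MST edge set: {A D, B I, D E, D G, A I, A H, E F, C G}.
Of the listed edges, {C G} are in the MST → 1.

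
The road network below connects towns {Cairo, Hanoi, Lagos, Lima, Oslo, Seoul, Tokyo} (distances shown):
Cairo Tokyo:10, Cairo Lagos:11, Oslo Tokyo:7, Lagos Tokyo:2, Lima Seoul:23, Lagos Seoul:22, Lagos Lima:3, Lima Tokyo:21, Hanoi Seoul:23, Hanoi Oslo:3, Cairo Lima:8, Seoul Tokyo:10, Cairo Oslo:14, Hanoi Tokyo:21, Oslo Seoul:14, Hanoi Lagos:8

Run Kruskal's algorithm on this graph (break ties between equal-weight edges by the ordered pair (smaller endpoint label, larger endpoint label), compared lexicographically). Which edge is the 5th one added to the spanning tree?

Cairo-Lima

Kruskal's algorithm — process edges by increasing weight (ties by edge label):
Lagos Tokyo (2): add. Components now {Hanoi} {Cairo} {Lima} {Lagos,Tokyo} {Oslo} {Seoul}
Hanoi Oslo (3): add. Components now {Hanoi,Oslo} {Cairo} {Lima} {Lagos,Tokyo} {Seoul}
Lagos Lima (3): add. Components now {Hanoi,Oslo} {Cairo} {Lagos,Lima,Tokyo} {Seoul}
Oslo Tokyo (7): add. Components now {Hanoi,Lagos,Lima,Oslo,Tokyo} {Cairo} {Seoul}
Cairo Lima (8): add. Components now {Cairo,Hanoi,Lagos,Lima,Oslo,Tokyo} {Seoul}
Hanoi Lagos (8): skip — Hanoi and Lagos already connected.
Cairo Tokyo (10): skip — Cairo and Tokyo already connected.
Seoul Tokyo (10): add. Components now {Cairo,Hanoi,Lagos,Lima,Oslo,Seoul,Tokyo}
The 5th edge added is Cairo Lima.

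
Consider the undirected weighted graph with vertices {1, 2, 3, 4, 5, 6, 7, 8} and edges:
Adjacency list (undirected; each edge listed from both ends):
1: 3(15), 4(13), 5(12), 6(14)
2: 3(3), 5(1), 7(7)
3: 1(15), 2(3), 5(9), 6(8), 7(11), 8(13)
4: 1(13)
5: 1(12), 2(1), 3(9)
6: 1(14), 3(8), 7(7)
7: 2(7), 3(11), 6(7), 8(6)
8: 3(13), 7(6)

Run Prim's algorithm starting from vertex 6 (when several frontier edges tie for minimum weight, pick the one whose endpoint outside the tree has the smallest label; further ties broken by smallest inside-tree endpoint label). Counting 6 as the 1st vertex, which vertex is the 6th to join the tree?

Prim's algorithm from 6:
Step 1: frontier [6—7 7, 3—6 8, 1—6 14] → take 6—7 (7); add 7.
Step 2: frontier [3—6 8, 1—6 14, 7—8 6, 2—7 7, 3—7 11] → take 7—8 (6); add 8.
Step 3: frontier [3—6 8, 1—6 14, 2—7 7, 3—7 11, 3—8 13] → take 2—7 (7); add 2.
Step 4: frontier [2—5 1, 2—3 3, 3—6 8, 1—6 14, 3—7 11, 3—8 13] → take 2—5 (1); add 5.
Step 5: frontier [2—3 3, 3—5 9, 1—5 12, 3—6 8, 1—6 14, 3—7 11, 3—8 13] → take 2—3 (3); add 3.
Step 6: frontier [1—3 15, 1—5 12, 1—6 14] → take 1—5 (12); add 1.
Step 7: frontier [1—4 13] → take 1—4 (13); add 4.
Vertex order: 6, 7, 8, 2, 5, 3, 1, 4. The 6th vertex is 3.

3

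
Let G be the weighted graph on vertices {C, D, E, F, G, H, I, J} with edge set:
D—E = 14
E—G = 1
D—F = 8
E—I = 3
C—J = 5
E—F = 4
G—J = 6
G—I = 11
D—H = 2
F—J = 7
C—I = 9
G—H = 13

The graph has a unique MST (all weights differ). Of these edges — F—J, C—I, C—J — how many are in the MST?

Sort edges by weight, then run Kruskal:
E—G (1): add — endpoints in different components.
D—H (2): add — endpoints in different components.
E—I (3): add — endpoints in different components.
E—F (4): add — endpoints in different components.
C—J (5): add — endpoints in different components.
G—J (6): add — endpoints in different components.
F—J (7): skip — F and J already connected.
D—F (8): add — endpoints in different components.
MST edge set: {E—G, D—H, E—I, E—F, C—J, G—J, D—F}.
Of the listed edges, {C—J} are in the MST → 1.

1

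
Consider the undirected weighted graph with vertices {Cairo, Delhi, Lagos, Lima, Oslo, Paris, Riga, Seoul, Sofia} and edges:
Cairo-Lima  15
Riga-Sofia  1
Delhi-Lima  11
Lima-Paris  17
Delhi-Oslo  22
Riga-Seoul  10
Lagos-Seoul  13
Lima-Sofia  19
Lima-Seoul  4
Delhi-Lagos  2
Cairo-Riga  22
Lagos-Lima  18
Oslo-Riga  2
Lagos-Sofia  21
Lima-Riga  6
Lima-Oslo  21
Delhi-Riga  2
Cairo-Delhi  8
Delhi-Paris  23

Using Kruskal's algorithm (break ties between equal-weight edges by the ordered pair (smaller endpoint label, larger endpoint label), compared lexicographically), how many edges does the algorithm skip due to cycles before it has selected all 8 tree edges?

4

Sort edges by weight, then run Kruskal:
Riga-Sofia (1): add — endpoints in different components.
Delhi-Lagos (2): add — endpoints in different components.
Delhi-Riga (2): add — endpoints in different components.
Oslo-Riga (2): add — endpoints in different components.
Lima-Seoul (4): add — endpoints in different components.
Lima-Riga (6): add — endpoints in different components.
Cairo-Delhi (8): add — endpoints in different components.
Riga-Seoul (10): skip — Riga and Seoul already connected.
Delhi-Lima (11): skip — Lima and Delhi already connected.
Lagos-Seoul (13): skip — Lagos and Seoul already connected.
Cairo-Lima (15): skip — Lima and Cairo already connected.
Lima-Paris (17): add — endpoints in different components.
Edges rejected before the tree was complete: 4.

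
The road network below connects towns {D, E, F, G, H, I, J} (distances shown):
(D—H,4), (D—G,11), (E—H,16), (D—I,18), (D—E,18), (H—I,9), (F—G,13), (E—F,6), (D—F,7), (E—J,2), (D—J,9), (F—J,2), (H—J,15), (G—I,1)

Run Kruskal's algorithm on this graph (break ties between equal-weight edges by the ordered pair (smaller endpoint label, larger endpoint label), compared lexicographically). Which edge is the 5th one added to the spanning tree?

D-F

Kruskal: consider edges lightest-first.
G—I (1): add. Components now {D} {E} {F} {G,I} {H} {J}
E—J (2): add. Components now {D} {E,J} {F} {G,I} {H}
F—J (2): add. Components now {D} {E,F,J} {G,I} {H}
D—H (4): add. Components now {D,H} {E,F,J} {G,I}
E—F (6): skip — E and F already connected.
D—F (7): add. Components now {D,E,F,H,J} {G,I}
D—J (9): skip — D and J already connected.
H—I (9): add. Components now {D,E,F,G,H,I,J}
The 5th edge added is D—F.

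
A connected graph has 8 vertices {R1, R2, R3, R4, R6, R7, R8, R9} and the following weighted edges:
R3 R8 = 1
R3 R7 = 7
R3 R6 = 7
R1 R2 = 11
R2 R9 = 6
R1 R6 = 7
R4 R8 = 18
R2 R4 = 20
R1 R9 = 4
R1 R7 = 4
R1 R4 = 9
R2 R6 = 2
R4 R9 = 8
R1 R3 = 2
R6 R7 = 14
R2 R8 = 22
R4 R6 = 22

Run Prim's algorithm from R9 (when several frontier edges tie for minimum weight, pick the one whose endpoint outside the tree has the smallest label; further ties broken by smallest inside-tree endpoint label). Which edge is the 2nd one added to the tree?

R1-R3

Prim's algorithm from R9:
Step 1: cheapest edge leaving the tree is R1 R9 (4); add R1.
Step 2: cheapest edge leaving the tree is R1 R3 (2); add R3.
Step 3: cheapest edge leaving the tree is R3 R8 (1); add R8.
Step 4: cheapest edge leaving the tree is R1 R7 (4); add R7.
Step 5: cheapest edge leaving the tree is R2 R9 (6); add R2.
Step 6: cheapest edge leaving the tree is R2 R6 (2); add R6.
Step 7: cheapest edge leaving the tree is R4 R9 (8); add R4.
The 2nd edge added is R1 R3.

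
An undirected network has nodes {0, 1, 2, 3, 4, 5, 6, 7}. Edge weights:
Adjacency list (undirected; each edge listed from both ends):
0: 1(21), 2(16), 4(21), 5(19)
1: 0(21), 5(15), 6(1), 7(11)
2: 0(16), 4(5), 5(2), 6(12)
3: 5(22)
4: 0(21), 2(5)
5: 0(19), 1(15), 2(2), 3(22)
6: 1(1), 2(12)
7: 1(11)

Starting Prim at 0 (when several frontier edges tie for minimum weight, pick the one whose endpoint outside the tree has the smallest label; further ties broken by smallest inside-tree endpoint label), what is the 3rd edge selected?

Prim, starting at 0.
Step 1: cheapest edge leaving the tree is 0–2 (16); add 2.
Step 2: cheapest edge leaving the tree is 2–5 (2); add 5.
Step 3: cheapest edge leaving the tree is 2–4 (5); add 4.
Step 4: cheapest edge leaving the tree is 2–6 (12); add 6.
Step 5: cheapest edge leaving the tree is 1–6 (1); add 1.
Step 6: cheapest edge leaving the tree is 1–7 (11); add 7.
Step 7: cheapest edge leaving the tree is 3–5 (22); add 3.
The 3rd edge added is 2–4.

2-4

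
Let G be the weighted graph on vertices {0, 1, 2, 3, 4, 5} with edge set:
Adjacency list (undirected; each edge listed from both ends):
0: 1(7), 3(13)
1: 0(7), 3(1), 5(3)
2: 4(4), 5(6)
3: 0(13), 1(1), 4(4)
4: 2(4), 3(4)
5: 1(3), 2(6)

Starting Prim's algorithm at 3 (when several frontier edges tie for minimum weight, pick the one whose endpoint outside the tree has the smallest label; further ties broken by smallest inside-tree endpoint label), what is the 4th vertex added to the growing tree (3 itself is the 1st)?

Grow the tree from 3 using Prim:
Step 1: frontier [1—3 1, 3—4 4, 0—3 13] → take 1—3 (1); add 1.
Step 2: frontier [1—5 3, 0—1 7, 3—4 4, 0—3 13] → take 1—5 (3); add 5.
Step 3: frontier [0—1 7, 3—4 4, 0—3 13, 2—5 6] → take 3—4 (4); add 4.
Step 4: frontier [0—1 7, 0—3 13, 2—4 4, 2—5 6] → take 2—4 (4); add 2.
Step 5: frontier [0—1 7, 0—3 13] → take 0—1 (7); add 0.
Vertex order: 3, 1, 5, 4, 2, 0. The 4th vertex is 4.

4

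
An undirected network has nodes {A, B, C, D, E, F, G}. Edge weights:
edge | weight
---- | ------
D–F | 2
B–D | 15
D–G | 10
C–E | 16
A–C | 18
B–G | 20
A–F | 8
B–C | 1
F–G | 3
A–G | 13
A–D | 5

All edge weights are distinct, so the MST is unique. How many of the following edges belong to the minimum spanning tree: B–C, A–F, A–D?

Sort edges by weight, then run Kruskal:
B–C (1): add. Components now {A} {B,C} {D} {E} {F} {G}
D–F (2): add. Components now {A} {B,C} {D,F} {E} {G}
F–G (3): add. Components now {A} {B,C} {D,F,G} {E}
A–D (5): add. Components now {A,D,F,G} {B,C} {E}
A–F (8): skip — A and F already connected.
D–G (10): skip — D and G already connected.
A–G (13): skip — A and G already connected.
B–D (15): add. Components now {A,B,C,D,F,G} {E}
C–E (16): add. Components now {A,B,C,D,E,F,G}
MST edge set: {B–C, D–F, F–G, A–D, B–D, C–E}.
Of the listed edges, {B–C, A–D} are in the MST → 2.

2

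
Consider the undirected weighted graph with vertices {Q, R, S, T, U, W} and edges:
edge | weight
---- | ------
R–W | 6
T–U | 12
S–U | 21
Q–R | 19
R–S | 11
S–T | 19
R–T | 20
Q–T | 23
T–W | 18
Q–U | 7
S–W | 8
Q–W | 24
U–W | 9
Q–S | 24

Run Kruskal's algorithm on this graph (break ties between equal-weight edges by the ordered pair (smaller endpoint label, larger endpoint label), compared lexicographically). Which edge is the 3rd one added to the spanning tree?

Kruskal: consider edges lightest-first.
R–W (6): add — endpoints in different components.
Q–U (7): add — endpoints in different components.
S–W (8): add — endpoints in different components.
U–W (9): add — endpoints in different components.
R–S (11): skip — R and S already connected.
T–U (12): add — endpoints in different components.
The 3rd edge added is S–W.

S-W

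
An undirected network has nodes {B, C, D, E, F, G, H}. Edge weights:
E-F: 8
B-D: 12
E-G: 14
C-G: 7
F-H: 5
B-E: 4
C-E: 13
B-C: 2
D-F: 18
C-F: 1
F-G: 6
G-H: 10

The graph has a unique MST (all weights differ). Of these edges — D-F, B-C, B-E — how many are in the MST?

Kruskal's algorithm — process edges by increasing weight (ties by edge label):
C-F (1): add. Components now {B} {C,F} {D} {E} {G} {H}
B-C (2): add. Components now {B,C,F} {D} {E} {G} {H}
B-E (4): add. Components now {B,C,E,F} {D} {G} {H}
F-H (5): add. Components now {B,C,E,F,H} {D} {G}
F-G (6): add. Components now {B,C,E,F,G,H} {D}
C-G (7): skip — C and G already connected.
E-F (8): skip — E and F already connected.
G-H (10): skip — G and H already connected.
B-D (12): add. Components now {B,C,D,E,F,G,H}
MST edge set: {C-F, B-C, B-E, F-H, F-G, B-D}.
Of the listed edges, {B-C, B-E} are in the MST → 2.

2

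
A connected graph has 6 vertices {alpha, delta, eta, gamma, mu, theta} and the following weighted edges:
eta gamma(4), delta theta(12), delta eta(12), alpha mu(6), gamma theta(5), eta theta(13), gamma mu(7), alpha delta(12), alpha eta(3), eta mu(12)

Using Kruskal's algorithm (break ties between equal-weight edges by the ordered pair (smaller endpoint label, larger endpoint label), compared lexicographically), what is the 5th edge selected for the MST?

Kruskal's algorithm — process edges by increasing weight (ties by edge label):
alpha eta (3): add. Components now {gamma} {mu} {alpha,eta} {theta} {delta}
eta gamma (4): add. Components now {alpha,eta,gamma} {mu} {theta} {delta}
gamma theta (5): add. Components now {alpha,eta,gamma,theta} {mu} {delta}
alpha mu (6): add. Components now {alpha,eta,gamma,mu,theta} {delta}
gamma mu (7): skip — gamma and mu already connected.
alpha delta (12): add. Components now {alpha,delta,eta,gamma,mu,theta}
The 5th edge added is alpha delta.

alpha-delta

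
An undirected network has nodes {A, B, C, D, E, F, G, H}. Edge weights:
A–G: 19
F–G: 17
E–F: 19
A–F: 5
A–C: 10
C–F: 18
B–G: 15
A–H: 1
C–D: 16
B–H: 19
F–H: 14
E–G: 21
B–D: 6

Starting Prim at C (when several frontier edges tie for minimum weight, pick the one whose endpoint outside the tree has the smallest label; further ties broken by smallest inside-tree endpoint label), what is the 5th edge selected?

B-D

Prim, starting at C.
Step 1: frontier [A–C 10, C–D 16, C–F 18] → take A–C (10); add A.
Step 2: frontier [A–H 1, A–F 5, A–G 19, C–D 16, C–F 18] → take A–H (1); add H.
Step 3: frontier [A–F 5, A–G 19, C–D 16, C–F 18, F–H 14, B–H 19] → take A–F (5); add F.
Step 4: frontier [A–G 19, C–D 16, F–G 17, E–F 19, B–H 19] → take C–D (16); add D.
Step 5: frontier [A–G 19, B–D 6, F–G 17, E–F 19, B–H 19] → take B–D (6); add B.
Step 6: frontier [A–G 19, B–G 15, F–G 17, E–F 19] → take B–G (15); add G.
Step 7: frontier [E–F 19, E–G 21] → take E–F (19); add E.
The 5th edge added is B–D.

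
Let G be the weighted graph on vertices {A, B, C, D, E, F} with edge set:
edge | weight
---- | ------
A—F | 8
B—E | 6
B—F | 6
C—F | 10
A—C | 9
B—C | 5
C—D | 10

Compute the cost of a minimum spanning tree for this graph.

Prim, starting at D.
Step 1: frontier [C—D 10] → take C—D (10); add C.
Step 2: frontier [B—C 5, A—C 9, C—F 10] → take B—C (5); add B.
Step 3: frontier [B—E 6, B—F 6, A—C 9, C—F 10] → take B—E (6); add E.
Step 4: frontier [B—F 6, A—C 9, C—F 10] → take B—F (6); add F.
Step 5: frontier [A—C 9, A—F 8] → take A—F (8); add A.
MST edges: C—D, B—C, B—E, B—F, A—F; total weight 10+5+6+6+8 = 35.

35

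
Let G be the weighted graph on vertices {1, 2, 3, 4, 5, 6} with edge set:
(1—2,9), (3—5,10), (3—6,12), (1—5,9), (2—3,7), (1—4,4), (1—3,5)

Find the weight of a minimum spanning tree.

37

Prim's algorithm from 5:
Step 1: cheapest edge leaving the tree is 1—5 (9); add 1.
Step 2: cheapest edge leaving the tree is 1—4 (4); add 4.
Step 3: cheapest edge leaving the tree is 1—3 (5); add 3.
Step 4: cheapest edge leaving the tree is 2—3 (7); add 2.
Step 5: cheapest edge leaving the tree is 3—6 (12); add 6.
MST edges: 1—5, 1—4, 1—3, 2—3, 3—6; total weight 9+4+5+7+12 = 37.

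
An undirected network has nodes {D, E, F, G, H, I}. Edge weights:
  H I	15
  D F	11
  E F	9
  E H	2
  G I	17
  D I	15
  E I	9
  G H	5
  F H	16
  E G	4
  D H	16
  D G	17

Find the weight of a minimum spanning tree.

35

Prim, starting at D.
Step 1: cheapest edge leaving the tree is D F (11); add F.
Step 2: cheapest edge leaving the tree is E F (9); add E.
Step 3: cheapest edge leaving the tree is E H (2); add H.
Step 4: cheapest edge leaving the tree is E G (4); add G.
Step 5: cheapest edge leaving the tree is E I (9); add I.
MST edges: D F, E F, E H, E G, E I; total weight 11+9+2+4+9 = 35.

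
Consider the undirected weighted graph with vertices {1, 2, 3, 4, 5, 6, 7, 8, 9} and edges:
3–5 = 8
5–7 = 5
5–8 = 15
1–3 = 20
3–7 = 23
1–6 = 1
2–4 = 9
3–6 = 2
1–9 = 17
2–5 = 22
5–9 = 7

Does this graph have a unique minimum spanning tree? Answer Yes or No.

Yes

Kruskal's algorithm — process edges by increasing weight (ties by edge label):
1–6 (1): add — endpoints in different components.
3–6 (2): add — endpoints in different components.
5–7 (5): add — endpoints in different components.
5–9 (7): add — endpoints in different components.
3–5 (8): add — endpoints in different components.
2–4 (9): add — endpoints in different components.
5–8 (15): add — endpoints in different components.
1–9 (17): skip — 1 and 9 already connected.
1–3 (20): skip — 1 and 3 already connected.
2–5 (22): add — endpoints in different components.
Every non-tree edge has weight strictly greater than the heaviest edge on the tree path between its endpoints, so the MST is unique.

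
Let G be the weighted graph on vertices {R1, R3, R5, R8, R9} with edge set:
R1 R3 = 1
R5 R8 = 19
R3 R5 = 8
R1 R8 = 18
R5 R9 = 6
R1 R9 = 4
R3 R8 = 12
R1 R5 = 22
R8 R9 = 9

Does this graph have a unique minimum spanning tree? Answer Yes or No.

Kruskal's algorithm — process edges by increasing weight (ties by edge label):
R1 R3 (1): add. Components now {R1,R3} {R5} {R8} {R9}
R1 R9 (4): add. Components now {R1,R3,R9} {R5} {R8}
R5 R9 (6): add. Components now {R1,R3,R5,R9} {R8}
R3 R5 (8): skip — R3 and R5 already connected.
R8 R9 (9): add. Components now {R1,R3,R5,R8,R9}
Every non-tree edge has weight strictly greater than the heaviest edge on the tree path between its endpoints, so the MST is unique.

Yes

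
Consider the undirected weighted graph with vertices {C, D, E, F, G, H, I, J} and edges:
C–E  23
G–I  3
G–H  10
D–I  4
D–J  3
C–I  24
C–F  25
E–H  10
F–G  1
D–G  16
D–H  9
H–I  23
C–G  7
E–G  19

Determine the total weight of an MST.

37

Kruskal's algorithm — process edges by increasing weight (ties by edge label):
F–G (1): add — endpoints in different components.
D–J (3): add — endpoints in different components.
G–I (3): add — endpoints in different components.
D–I (4): add — endpoints in different components.
C–G (7): add — endpoints in different components.
D–H (9): add — endpoints in different components.
E–H (10): add — endpoints in different components.
MST edges: F–G, D–J, G–I, D–I, C–G, D–H, E–H; total weight 1+3+3+4+7+9+10 = 37.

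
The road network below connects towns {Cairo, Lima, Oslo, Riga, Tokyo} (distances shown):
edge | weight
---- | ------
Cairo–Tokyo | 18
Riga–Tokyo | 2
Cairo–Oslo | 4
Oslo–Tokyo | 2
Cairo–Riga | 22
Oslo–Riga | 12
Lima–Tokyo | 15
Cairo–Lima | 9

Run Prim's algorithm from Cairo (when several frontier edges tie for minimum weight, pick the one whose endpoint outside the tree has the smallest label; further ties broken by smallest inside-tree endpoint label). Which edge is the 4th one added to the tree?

Cairo-Lima

Prim's algorithm from Cairo:
Step 1: cheapest edge leaving the tree is Cairo–Oslo (4); add Oslo.
Step 2: cheapest edge leaving the tree is Oslo–Tokyo (2); add Tokyo.
Step 3: cheapest edge leaving the tree is Riga–Tokyo (2); add Riga.
Step 4: cheapest edge leaving the tree is Cairo–Lima (9); add Lima.
The 4th edge added is Cairo–Lima.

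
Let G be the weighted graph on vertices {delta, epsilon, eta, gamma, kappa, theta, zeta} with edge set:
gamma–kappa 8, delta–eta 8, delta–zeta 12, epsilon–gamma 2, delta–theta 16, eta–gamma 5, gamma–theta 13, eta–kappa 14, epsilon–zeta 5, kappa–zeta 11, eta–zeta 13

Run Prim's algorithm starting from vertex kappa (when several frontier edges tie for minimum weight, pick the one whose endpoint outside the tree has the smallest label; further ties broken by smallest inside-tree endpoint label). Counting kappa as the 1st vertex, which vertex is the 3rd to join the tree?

Grow the tree from kappa using Prim:
Step 1: frontier [gamma–kappa 8, kappa–zeta 11, eta–kappa 14] → take gamma–kappa (8); add gamma.
Step 2: frontier [epsilon–gamma 2, eta–gamma 5, gamma–theta 13, kappa–zeta 11, eta–kappa 14] → take epsilon–gamma (2); add epsilon.
Step 3: frontier [epsilon–zeta 5, eta–gamma 5, gamma–theta 13, kappa–zeta 11, eta–kappa 14] → take eta–gamma (5); add eta.
Step 4: frontier [epsilon–zeta 5, delta–eta 8, eta–zeta 13, gamma–theta 13, kappa–zeta 11] → take epsilon–zeta (5); add zeta.
Step 5: frontier [delta–eta 8, gamma–theta 13, delta–zeta 12] → take delta–eta (8); add delta.
Step 6: frontier [delta–theta 16, gamma–theta 13] → take gamma–theta (13); add theta.
Vertex order: kappa, gamma, epsilon, eta, zeta, delta, theta. The 3rd vertex is epsilon.

epsilon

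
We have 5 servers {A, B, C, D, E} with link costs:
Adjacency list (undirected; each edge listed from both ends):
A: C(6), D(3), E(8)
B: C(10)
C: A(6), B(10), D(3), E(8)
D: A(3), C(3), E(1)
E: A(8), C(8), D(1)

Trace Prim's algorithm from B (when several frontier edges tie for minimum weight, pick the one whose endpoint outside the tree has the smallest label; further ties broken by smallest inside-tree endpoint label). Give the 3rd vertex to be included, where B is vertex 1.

Prim, starting at B.
Step 1: cheapest edge leaving the tree is B—C (10); add C.
Step 2: cheapest edge leaving the tree is C—D (3); add D.
Step 3: cheapest edge leaving the tree is D—E (1); add E.
Step 4: cheapest edge leaving the tree is A—D (3); add A.
Vertex order: B, C, D, E, A. The 3rd vertex is D.

D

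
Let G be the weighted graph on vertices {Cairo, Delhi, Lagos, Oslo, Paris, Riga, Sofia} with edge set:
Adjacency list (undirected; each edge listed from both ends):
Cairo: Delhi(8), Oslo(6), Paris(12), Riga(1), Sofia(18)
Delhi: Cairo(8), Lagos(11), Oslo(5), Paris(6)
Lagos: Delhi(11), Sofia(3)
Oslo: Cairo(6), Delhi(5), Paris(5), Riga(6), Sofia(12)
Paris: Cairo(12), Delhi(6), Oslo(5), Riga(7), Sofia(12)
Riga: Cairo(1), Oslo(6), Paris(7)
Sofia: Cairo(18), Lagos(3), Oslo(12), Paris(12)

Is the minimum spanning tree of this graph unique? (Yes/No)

Kruskal's algorithm — process edges by increasing weight (ties by edge label):
Cairo–Riga (1): add — endpoints in different components.
Lagos–Sofia (3): add — endpoints in different components.
Delhi–Oslo (5): add — endpoints in different components.
Oslo–Paris (5): add — endpoints in different components.
Cairo–Oslo (6): add — endpoints in different components.
Delhi–Paris (6): skip — Delhi and Paris already connected.
Oslo–Riga (6): skip — Oslo and Riga already connected.
Paris–Riga (7): skip — Paris and Riga already connected.
Cairo–Delhi (8): skip — Delhi and Cairo already connected.
Delhi–Lagos (11): add — endpoints in different components.
Non-tree edge Oslo–Riga has weight 6, equal to the heaviest edge on its tree cycle — swapping gives another MST of the same weight. Not unique.

No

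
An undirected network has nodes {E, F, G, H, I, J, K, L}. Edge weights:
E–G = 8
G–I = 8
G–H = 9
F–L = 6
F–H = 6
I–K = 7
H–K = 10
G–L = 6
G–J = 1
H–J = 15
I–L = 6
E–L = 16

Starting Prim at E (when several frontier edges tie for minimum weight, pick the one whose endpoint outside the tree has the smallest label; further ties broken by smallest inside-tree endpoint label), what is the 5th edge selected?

F-H

Prim, starting at E.
Step 1: cheapest edge leaving the tree is E–G (8); add G.
Step 2: cheapest edge leaving the tree is G–J (1); add J.
Step 3: cheapest edge leaving the tree is G–L (6); add L.
Step 4: cheapest edge leaving the tree is F–L (6); add F.
Step 5: cheapest edge leaving the tree is F–H (6); add H.
Step 6: cheapest edge leaving the tree is I–L (6); add I.
Step 7: cheapest edge leaving the tree is I–K (7); add K.
The 5th edge added is F–H.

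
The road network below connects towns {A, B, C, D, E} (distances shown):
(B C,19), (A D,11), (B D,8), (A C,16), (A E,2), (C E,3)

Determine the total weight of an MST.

24

Grow the tree from B using Prim:
Step 1: frontier [B D 8, B C 19] → take B D (8); add D.
Step 2: frontier [B C 19, A D 11] → take A D (11); add A.
Step 3: frontier [A E 2, A C 16, B C 19] → take A E (2); add E.
Step 4: frontier [A C 16, B C 19, C E 3] → take C E (3); add C.
MST edges: B D, A D, A E, C E; total weight 8+11+2+3 = 24.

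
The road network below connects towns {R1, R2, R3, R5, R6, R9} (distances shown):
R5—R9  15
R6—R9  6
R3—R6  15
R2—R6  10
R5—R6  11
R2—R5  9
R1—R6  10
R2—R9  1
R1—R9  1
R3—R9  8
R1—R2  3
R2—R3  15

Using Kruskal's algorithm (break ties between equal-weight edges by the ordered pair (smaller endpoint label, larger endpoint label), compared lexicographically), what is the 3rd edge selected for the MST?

Kruskal's algorithm — process edges by increasing weight (ties by edge label):
R1—R9 (1): add. Components now {R1,R9} {R5} {R3} {R2} {R6}
R2—R9 (1): add. Components now {R1,R2,R9} {R5} {R3} {R6}
R1—R2 (3): skip — R1 and R2 already connected.
R6—R9 (6): add. Components now {R1,R2,R6,R9} {R5} {R3}
R3—R9 (8): add. Components now {R1,R2,R3,R6,R9} {R5}
R2—R5 (9): add. Components now {R1,R2,R3,R5,R6,R9}
The 3rd edge added is R6—R9.

R6-R9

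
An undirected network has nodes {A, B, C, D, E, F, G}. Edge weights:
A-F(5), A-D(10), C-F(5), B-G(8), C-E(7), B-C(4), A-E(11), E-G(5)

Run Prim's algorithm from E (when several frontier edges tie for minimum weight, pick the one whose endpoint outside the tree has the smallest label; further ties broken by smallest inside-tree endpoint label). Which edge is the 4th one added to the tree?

Prim's algorithm from E:
Step 1: frontier [E-G 5, C-E 7, A-E 11] → take E-G (5); add G.
Step 2: frontier [C-E 7, A-E 11, B-G 8] → take C-E (7); add C.
Step 3: frontier [B-C 4, C-F 5, A-E 11, B-G 8] → take B-C (4); add B.
Step 4: frontier [C-F 5, A-E 11] → take C-F (5); add F.
Step 5: frontier [A-E 11, A-F 5] → take A-F (5); add A.
Step 6: frontier [A-D 10] → take A-D (10); add D.
The 4th edge added is C-F.

C-F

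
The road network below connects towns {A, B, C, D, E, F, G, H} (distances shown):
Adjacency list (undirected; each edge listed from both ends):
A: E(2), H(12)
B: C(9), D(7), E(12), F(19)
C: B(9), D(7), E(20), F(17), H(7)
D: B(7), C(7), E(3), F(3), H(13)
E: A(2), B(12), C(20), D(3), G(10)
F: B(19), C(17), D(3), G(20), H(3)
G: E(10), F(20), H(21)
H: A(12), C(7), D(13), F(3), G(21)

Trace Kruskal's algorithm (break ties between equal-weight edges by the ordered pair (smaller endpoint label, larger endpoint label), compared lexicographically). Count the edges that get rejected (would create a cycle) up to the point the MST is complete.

Sort edges by weight, then run Kruskal:
A—E (2): add — endpoints in different components.
D—E (3): add — endpoints in different components.
D—F (3): add — endpoints in different components.
F—H (3): add — endpoints in different components.
B—D (7): add — endpoints in different components.
C—D (7): add — endpoints in different components.
C—H (7): skip — C and H already connected.
B—C (9): skip — B and C already connected.
E—G (10): add — endpoints in different components.
Edges rejected before the tree was complete: 2.

2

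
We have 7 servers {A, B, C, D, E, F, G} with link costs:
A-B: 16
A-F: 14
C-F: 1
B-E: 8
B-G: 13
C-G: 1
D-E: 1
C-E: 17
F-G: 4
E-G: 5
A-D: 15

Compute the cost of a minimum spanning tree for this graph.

Prim's algorithm from B:
Step 1: frontier [B-E 8, B-G 13, A-B 16] → take B-E (8); add E.
Step 2: frontier [B-G 13, A-B 16, D-E 1, E-G 5, C-E 17] → take D-E (1); add D.
Step 3: frontier [B-G 13, A-B 16, A-D 15, E-G 5, C-E 17] → take E-G (5); add G.
Step 4: frontier [A-B 16, A-D 15, C-E 17, C-G 1, F-G 4] → take C-G (1); add C.
Step 5: frontier [A-B 16, C-F 1, A-D 15, F-G 4] → take C-F (1); add F.
Step 6: frontier [A-B 16, A-D 15, A-F 14] → take A-F (14); add A.
MST edges: B-E, D-E, E-G, C-G, C-F, A-F; total weight 8+1+5+1+1+14 = 30.

30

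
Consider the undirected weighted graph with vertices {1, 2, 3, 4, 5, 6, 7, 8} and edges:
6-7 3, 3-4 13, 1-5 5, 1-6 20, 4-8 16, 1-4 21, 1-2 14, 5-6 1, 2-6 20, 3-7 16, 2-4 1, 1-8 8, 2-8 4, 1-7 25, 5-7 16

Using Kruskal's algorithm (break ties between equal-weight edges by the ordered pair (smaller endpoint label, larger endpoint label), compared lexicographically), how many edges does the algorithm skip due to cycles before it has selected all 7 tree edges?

0

Kruskal: consider edges lightest-first.
2-4 (1): add — endpoints in different components.
5-6 (1): add — endpoints in different components.
6-7 (3): add — endpoints in different components.
2-8 (4): add — endpoints in different components.
1-5 (5): add — endpoints in different components.
1-8 (8): add — endpoints in different components.
3-4 (13): add — endpoints in different components.
Edges rejected before the tree was complete: 0.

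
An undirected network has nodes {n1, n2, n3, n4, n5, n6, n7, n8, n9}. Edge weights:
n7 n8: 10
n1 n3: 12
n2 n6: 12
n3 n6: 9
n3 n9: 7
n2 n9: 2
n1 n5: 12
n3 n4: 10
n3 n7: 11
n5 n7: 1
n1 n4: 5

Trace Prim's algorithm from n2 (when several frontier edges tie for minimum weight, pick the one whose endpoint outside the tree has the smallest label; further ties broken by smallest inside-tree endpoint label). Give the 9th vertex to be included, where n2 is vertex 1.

Prim's algorithm from n2:
Step 1: frontier [n2 n9 2, n2 n6 12] → take n2 n9 (2); add n9.
Step 2: frontier [n2 n6 12, n3 n9 7] → take n3 n9 (7); add n3.
Step 3: frontier [n2 n6 12, n3 n6 9, n3 n4 10, n3 n7 11, n1 n3 12] → take n3 n6 (9); add n6.
Step 4: frontier [n3 n4 10, n3 n7 11, n1 n3 12] → take n3 n4 (10); add n4.
Step 5: frontier [n3 n7 11, n1 n3 12, n1 n4 5] → take n1 n4 (5); add n1.
Step 6: frontier [n1 n5 12, n3 n7 11] → take n3 n7 (11); add n7.
Step 7: frontier [n1 n5 12, n5 n7 1, n7 n8 10] → take n5 n7 (1); add n5.
Step 8: frontier [n7 n8 10] → take n7 n8 (10); add n8.
Vertex order: n2, n9, n3, n6, n4, n1, n7, n5, n8. The 9th vertex is n8.

n8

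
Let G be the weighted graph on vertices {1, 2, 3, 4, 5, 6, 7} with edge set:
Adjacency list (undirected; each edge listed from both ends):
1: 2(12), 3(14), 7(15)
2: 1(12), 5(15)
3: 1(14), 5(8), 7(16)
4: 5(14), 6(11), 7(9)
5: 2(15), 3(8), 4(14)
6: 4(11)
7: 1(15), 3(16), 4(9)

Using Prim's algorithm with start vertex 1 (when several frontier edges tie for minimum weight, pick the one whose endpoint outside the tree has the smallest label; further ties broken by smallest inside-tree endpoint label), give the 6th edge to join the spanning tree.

4-6

Prim's algorithm from 1:
Step 1: cheapest edge leaving the tree is 1—2 (12); add 2.
Step 2: cheapest edge leaving the tree is 1—3 (14); add 3.
Step 3: cheapest edge leaving the tree is 3—5 (8); add 5.
Step 4: cheapest edge leaving the tree is 4—5 (14); add 4.
Step 5: cheapest edge leaving the tree is 4—7 (9); add 7.
Step 6: cheapest edge leaving the tree is 4—6 (11); add 6.
The 6th edge added is 4—6.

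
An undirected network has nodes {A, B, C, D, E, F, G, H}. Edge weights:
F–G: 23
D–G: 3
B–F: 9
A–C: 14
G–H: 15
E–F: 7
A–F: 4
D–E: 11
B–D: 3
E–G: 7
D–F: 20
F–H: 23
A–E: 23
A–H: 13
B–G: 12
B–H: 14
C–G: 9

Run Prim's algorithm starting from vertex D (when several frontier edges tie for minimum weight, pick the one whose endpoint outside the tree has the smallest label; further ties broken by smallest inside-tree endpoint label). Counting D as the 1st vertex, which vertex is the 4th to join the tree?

E

Grow the tree from D using Prim:
Step 1: cheapest edge leaving the tree is B–D (3); add B.
Step 2: cheapest edge leaving the tree is D–G (3); add G.
Step 3: cheapest edge leaving the tree is E–G (7); add E.
Step 4: cheapest edge leaving the tree is E–F (7); add F.
Step 5: cheapest edge leaving the tree is A–F (4); add A.
Step 6: cheapest edge leaving the tree is C–G (9); add C.
Step 7: cheapest edge leaving the tree is A–H (13); add H.
Vertex order: D, B, G, E, F, A, C, H. The 4th vertex is E.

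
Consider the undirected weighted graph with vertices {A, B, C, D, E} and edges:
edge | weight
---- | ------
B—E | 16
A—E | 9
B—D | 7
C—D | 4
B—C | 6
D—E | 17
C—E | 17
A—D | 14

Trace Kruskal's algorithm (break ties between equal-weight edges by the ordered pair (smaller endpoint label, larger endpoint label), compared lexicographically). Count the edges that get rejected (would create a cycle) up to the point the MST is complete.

Sort edges by weight, then run Kruskal:
C—D (4): add. Components now {A} {B} {C,D} {E}
B—C (6): add. Components now {A} {B,C,D} {E}
B—D (7): skip — B and D already connected.
A—E (9): add. Components now {A,E} {B,C,D}
A—D (14): add. Components now {A,B,C,D,E}
Edges rejected before the tree was complete: 1.

1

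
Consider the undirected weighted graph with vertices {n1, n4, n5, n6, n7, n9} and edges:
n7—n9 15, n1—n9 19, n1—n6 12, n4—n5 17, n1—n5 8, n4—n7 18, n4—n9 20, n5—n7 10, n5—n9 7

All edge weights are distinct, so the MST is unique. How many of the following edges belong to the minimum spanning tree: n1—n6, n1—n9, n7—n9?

Kruskal's algorithm — process edges by increasing weight (ties by edge label):
n5—n9 (7): add — endpoints in different components.
n1—n5 (8): add — endpoints in different components.
n5—n7 (10): add — endpoints in different components.
n1—n6 (12): add — endpoints in different components.
n7—n9 (15): skip — n9 and n7 already connected.
n4—n5 (17): add — endpoints in different components.
MST edge set: {n5—n9, n1—n5, n5—n7, n1—n6, n4—n5}.
Of the listed edges, {n1—n6} are in the MST → 1.

1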